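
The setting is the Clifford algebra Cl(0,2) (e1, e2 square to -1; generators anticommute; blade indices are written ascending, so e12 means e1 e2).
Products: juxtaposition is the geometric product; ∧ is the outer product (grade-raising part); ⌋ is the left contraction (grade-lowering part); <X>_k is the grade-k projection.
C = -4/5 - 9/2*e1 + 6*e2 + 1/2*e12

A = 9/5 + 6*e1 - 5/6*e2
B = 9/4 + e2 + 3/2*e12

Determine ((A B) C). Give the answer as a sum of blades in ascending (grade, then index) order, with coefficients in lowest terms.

step 1: 293/60 + 49/4*e1 - 363/40*e2 + 87/10*e12
step 2: 60791/600 - 7081/80*e1 - 1743/200*e2 + 33773/1200*e12
Answer: 60791/600 - 7081/80*e1 - 1743/200*e2 + 33773/1200*e12


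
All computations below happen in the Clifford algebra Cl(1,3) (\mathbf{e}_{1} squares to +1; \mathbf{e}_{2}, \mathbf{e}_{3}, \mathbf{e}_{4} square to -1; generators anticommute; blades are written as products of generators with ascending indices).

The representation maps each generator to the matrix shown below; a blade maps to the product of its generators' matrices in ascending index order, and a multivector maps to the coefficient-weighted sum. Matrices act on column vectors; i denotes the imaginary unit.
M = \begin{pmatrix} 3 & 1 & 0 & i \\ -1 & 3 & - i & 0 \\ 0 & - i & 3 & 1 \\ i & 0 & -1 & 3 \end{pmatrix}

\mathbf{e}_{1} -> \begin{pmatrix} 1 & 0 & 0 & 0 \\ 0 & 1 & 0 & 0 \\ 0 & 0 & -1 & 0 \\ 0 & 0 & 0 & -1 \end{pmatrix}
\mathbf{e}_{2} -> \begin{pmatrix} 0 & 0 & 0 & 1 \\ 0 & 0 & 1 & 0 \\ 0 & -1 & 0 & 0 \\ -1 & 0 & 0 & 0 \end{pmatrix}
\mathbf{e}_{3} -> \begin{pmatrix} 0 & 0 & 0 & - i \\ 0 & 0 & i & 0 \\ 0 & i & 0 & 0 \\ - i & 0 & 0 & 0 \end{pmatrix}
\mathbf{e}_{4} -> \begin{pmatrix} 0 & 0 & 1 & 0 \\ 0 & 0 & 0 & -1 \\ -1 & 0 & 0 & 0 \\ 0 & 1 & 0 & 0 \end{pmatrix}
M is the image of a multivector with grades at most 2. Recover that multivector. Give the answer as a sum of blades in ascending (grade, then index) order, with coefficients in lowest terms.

Method: the blade images are trace-orthogonal — tr(rho(e_A) rho(e_B)^-1) = 4 if A = B and 0 otherwise — and rho(e_A)^-1 = (e_A)^2 * rho(e_A) with (e_A)^2 = +1 or -1, so the coefficient of e_A in the preimage is (e_A)^2 * tr(M rho(e_A))/4.
Nonzero projections over blades of grade <= 2: 1: (1)^2 = +1, tr(M 1) = 12, coefficient 3; e_{3}: (e_{3})^2 = -1, tr(M rho(e_{3})) = 4, coefficient -1; e_{2} e_{4}: (e_{2} e_{4})^2 = -1, tr(M rho(e_{2} e_{4})) = -4, coefficient 1. Every other blade of grade <= 2 projects to 0.
Answer: 3 - e_{3} + e_{2} e_{4}


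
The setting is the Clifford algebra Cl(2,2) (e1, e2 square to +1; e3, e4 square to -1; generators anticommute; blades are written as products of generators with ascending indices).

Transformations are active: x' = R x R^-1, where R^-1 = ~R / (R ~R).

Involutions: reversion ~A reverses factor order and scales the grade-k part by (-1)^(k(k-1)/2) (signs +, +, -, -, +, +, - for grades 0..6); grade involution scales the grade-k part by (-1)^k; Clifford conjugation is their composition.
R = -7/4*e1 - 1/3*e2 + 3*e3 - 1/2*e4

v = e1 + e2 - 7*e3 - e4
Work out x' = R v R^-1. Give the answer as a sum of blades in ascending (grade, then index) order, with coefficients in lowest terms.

~R = -7/4*e1 - 1/3*e2 + 3*e3 - 1/2*e4, and R ~R = -875/144, so R^-1 = ~R / (-875/144).
R v = 221/12 - 17/12*e1 e2 + 37/4*e1 e3 + 9/4*e1 e4 - 2/3*e2 e3 + 5/6*e2 e4 - 13/2*e3 e4
Answer: 1201/125*e1 + 893/875*e2 - 9787/875*e3 + 3527/875*e4


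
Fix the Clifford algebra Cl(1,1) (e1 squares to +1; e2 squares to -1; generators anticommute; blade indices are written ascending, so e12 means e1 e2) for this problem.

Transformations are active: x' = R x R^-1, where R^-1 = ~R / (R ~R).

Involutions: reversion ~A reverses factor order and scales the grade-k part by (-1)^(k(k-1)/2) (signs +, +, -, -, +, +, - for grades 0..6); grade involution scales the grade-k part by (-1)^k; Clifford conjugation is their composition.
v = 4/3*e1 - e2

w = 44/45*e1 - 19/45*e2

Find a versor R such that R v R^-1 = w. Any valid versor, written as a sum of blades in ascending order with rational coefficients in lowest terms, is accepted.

Key observation: q(v) = q(w) = 7/9 (sandwiches preserve the norm), so R = v + w = 104/45*e1 - 64/45*e2 works whenever it is invertible — the component of v along it is kept and (v - w)/2 reverses, sending v to w.
Answer: 104/45*e1 - 64/45*e2


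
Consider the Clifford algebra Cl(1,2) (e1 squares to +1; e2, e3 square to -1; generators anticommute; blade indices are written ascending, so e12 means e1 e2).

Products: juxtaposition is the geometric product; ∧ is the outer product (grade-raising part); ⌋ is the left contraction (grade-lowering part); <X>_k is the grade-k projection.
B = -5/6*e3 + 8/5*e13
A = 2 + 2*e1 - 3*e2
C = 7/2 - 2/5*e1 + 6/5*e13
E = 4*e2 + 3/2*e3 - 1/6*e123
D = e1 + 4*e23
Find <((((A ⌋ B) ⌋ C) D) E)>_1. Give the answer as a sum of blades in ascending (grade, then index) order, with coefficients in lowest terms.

step 1: 23/15*e3 + 16/5*e13
step 2: 96/25 + 46/25*e1
step 3: 46/25 + 96/25*e1 + 384/25*e23 + 184/25*e123
step 4: 92/75 + 64/25*e1 - 392/25*e2 + 321/5*e3 + 108/25*e12 + 176/5*e13 - 16/25*e23 - 23/75*e123
step 5: 64/25*e1 - 392/25*e2 + 321/5*e3
Answer: 64/25*e1 - 392/25*e2 + 321/5*e3


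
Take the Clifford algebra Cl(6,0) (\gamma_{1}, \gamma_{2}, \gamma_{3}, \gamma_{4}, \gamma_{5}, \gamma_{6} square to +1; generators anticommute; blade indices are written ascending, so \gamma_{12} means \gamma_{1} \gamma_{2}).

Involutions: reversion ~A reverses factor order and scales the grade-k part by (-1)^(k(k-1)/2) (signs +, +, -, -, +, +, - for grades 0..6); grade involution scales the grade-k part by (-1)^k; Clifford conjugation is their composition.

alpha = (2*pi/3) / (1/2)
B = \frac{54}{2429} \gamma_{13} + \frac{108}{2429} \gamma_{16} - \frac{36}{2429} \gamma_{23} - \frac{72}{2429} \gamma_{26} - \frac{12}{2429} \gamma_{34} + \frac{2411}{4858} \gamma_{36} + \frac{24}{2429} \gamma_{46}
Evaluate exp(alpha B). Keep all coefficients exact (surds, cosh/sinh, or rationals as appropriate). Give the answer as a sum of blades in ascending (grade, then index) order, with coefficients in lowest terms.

B^2 term by term: the squares give (\frac{54}{2429})^2*(\gamma_{13})^2 + (\frac{108}{2429})^2*(\gamma_{16})^2 + (-\frac{36}{2429})^2*(\gamma_{23})^2 + (-\frac{72}{2429})^2*(\gamma_{26})^2 + (-\frac{12}{2429})^2*(\gamma_{34})^2 + (\frac{2411}{4858})^2*(\gamma_{36})^2 + (\frac{24}{2429})^2*(\gamma_{46})^2 = \frac{2916}{5900041}*(-1) + \frac{11664}{5900041}*(-1) + \frac{1296}{5900041}*(-1) + \frac{5184}{5900041}*(-1) + \frac{144}{5900041}*(-1) + \frac{5812921}{23600164}*(-1) + \frac{576}{5900041}*(-1) = -\frac{1}{4} (each basis 2-blade squares to minus the product of its generators' squares); cross terms between blades sharing an index anticommute and cancel; the commuting (index-disjoint) pairs give grade-4 terms 2*c*c'*(blade product), which cancel blade by blade — \gamma_{1236}: \frac{7776}{5900041} - \frac{7776}{5900041} = 0; \gamma_{1346}: \frac{2592}{5900041} - \frac{2592}{5900041} = 0; \gamma_{2346}: -\frac{1728}{5900041} + \frac{1728}{5900041} = 0 — confirming B is simple. So B^2 = -\frac{1}{4}.
B^2 = -\frac{1}{4} — the series telescopes trigonometrically here: l = \frac{1}{2}, alpha*l = \frac{2 \pi}{3}, so exp(alpha B) = cos(\frac{2 \pi}{3}) + (sin(\frac{2 \pi}{3})/(\frac{1}{2}))*B = - \frac{1}{2} + (\sqrt{3})*B.
Answer: - \frac{1}{2} + \frac{54 \sqrt{3}}{2429} \gamma_{13} + \frac{108 \sqrt{3}}{2429} \gamma_{16} - \frac{36 \sqrt{3}}{2429} \gamma_{23} - \frac{72 \sqrt{3}}{2429} \gamma_{26} - \frac{12 \sqrt{3}}{2429} \gamma_{34} + \frac{2411 \sqrt{3}}{4858} \gamma_{36} + \frac{24 \sqrt{3}}{2429} \gamma_{46}


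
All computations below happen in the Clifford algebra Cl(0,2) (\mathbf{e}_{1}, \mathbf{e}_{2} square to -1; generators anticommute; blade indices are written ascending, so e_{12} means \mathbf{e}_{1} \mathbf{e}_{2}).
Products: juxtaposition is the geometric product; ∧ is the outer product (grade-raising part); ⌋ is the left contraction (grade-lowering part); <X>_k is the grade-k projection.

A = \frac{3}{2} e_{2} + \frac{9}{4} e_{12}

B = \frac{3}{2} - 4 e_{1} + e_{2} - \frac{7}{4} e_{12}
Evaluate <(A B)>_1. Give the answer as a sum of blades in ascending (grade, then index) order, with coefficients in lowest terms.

step 1: \frac{39}{16} - \frac{39}{8} e_{1} - \frac{27}{4} e_{2} + \frac{75}{8} e_{12}
step 2: -\frac{39}{8} e_{1} - \frac{27}{4} e_{2}
Answer: -\frac{39}{8} e_{1} - \frac{27}{4} e_{2}


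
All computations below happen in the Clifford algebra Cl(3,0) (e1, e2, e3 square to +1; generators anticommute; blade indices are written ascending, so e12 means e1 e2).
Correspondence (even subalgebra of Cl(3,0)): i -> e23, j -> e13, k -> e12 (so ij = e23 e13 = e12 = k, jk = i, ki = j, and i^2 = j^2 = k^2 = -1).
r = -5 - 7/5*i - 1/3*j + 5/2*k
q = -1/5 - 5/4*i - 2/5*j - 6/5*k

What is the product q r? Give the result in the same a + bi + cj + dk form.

In blades: q = -1/5 - 6/5*e12 - 2/5*e13 - 5/4*e23, r = -5 + 5/2*e12 - 1/3*e13 - 7/5*e23.
Distribute q over r term by term (generator squares from the signature, products reordered to ascending indices): (-1/5)*r = 1 - 1/2*e12 + 1/15*e13 + 7/25*e23; (-6/5*e12)*r = 3 + 6*e12 + 42/25*e13 - 2/5*e23; (-2/5*e13)*r = -2/15 - 14/25*e12 + 2*e13 - e23; (-5/4*e23)*r = -7/4 + 5/12*e12 + 25/8*e13 + 25/4*e23.
Sum: 127/60 + 1607/300*e12 + 4123/600*e13 + 513/100*e23; translating back through the correspondence:
Answer: 127/60 + 513/100*i + 4123/600*j + 1607/300*k


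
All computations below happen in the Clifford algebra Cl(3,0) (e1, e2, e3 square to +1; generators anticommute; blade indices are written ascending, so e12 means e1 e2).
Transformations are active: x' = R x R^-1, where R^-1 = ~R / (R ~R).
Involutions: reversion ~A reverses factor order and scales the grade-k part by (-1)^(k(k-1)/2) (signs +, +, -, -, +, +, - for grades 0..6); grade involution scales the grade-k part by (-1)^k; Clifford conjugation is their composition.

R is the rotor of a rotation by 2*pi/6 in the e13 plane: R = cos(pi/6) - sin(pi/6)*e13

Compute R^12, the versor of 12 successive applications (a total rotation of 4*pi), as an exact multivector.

Rotor phase runs at HALF the rotation angle; powers of one rotor simply add phase, so after 12 steps in e13 the phase is 12*pi/6 = 2*pi and R^12 = cos(2*pi) - sin(2*pi)*e13.
cos(2*pi) = 1 and sin(2*pi) = 0, so R^12 = 1. The total rotation 4*pi is 2 full turns, so every vector returns to itself, yet the rotor is +1, back on the identity sheet (an even number of 2*pi turns).
Answer: 1


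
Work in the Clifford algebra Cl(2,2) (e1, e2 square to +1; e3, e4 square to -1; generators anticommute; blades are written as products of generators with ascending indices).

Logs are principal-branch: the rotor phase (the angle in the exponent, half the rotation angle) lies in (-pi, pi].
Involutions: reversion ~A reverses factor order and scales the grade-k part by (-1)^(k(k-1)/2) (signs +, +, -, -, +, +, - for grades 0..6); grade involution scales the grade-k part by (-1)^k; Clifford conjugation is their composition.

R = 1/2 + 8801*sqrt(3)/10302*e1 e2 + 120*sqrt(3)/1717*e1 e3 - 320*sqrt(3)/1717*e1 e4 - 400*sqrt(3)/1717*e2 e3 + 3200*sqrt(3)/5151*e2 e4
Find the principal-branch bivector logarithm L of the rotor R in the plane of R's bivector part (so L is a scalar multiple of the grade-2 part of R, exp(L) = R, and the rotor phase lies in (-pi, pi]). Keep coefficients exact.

The scalar part of R is 1/2, so the principal-branch rotor phase is pinned; divide the bivector part by its sine to get the unit plane — L is the phase times that plane.
Concretely: cos(phase) = 1/2 gives phase = ±pi/3, and since phase/sin(phase) is even the sign is immaterial: L = (phase/sin(phase)) * <R>_2 = (2*sqrt(3)*pi/9) * <R>_2.
Answer: 8801*pi/15453*e1 e2 + 80*pi/1717*e1 e3 - 640*pi/5151*e1 e4 - 800*pi/5151*e2 e3 + 6400*pi/15453*e2 e4


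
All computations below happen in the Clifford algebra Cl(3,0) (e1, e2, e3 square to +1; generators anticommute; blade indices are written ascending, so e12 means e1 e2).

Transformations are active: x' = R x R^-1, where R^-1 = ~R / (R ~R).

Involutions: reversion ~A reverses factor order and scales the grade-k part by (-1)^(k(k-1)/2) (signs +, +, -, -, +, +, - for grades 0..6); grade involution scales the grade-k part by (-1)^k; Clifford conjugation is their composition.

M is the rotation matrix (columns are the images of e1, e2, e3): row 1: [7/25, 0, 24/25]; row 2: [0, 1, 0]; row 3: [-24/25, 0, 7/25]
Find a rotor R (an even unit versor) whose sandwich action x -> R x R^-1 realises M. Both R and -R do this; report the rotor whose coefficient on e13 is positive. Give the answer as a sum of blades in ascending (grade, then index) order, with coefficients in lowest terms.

Method: write R = a + b12*e12 + b13*e13 + b23*e23 with a^2 + b12^2 + b13^2 + b23^2 = 1 (so R^-1 = ~R). Expanding the columns R e_j ~R gives tr M = 4a^2 - 1 and, from the antisymmetric part, M21 - M12 = -4a*b12, M13 - M31 = 4a*b13, M32 - M23 = -4a*b23.
Here tr M = 39/25, so a^2 = (1 + tr M)/4 = 16/25 and a = ±4/5. Taking a = 4/5: M21 - M12 = 0, M13 - M31 = 48/25, M32 - M23 = 0, giving b12 = 0, b13 = 3/5, b23 = 0, i.e. R = 4/5 + 3/5*e13.
Its e13 coefficient is already positive.
Answer: 4/5 + 3/5*e13. Uniqueness: Spin(3) -> SO(3) maps R and -R to the same rotation of trace 39/25; fixing the sign of the e13 coefficient removes the ambiguity.


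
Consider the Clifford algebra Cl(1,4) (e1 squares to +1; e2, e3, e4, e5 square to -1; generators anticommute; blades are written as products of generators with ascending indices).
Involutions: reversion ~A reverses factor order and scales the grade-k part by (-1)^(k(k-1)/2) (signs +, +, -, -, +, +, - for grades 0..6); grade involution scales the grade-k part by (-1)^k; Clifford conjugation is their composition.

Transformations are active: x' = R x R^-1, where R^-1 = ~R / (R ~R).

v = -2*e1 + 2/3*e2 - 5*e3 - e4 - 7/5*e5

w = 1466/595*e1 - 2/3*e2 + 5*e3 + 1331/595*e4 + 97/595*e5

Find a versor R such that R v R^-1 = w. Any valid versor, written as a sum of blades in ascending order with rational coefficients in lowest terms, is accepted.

Key observation: q(v) = q(w) = -5491/225 (sandwiches preserve the norm), so R = v + w = 276/595*e1 + 736/595*e4 - 736/595*e5 works whenever it is invertible — the component of v along it is kept and (v - w)/2 reverses, sending v to w.
Answer: 276/595*e1 + 736/595*e4 - 736/595*e5


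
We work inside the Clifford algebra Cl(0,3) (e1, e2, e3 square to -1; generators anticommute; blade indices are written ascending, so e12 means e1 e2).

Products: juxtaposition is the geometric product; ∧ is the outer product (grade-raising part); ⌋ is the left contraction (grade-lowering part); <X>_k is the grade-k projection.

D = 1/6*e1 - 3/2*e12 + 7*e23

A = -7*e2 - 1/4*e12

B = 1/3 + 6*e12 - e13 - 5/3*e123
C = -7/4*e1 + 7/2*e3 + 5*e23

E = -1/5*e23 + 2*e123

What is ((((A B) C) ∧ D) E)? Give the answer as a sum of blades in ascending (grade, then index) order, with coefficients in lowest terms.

step 1: 3/2 - 42*e1 - 7/3*e2 - 5/12*e3 - 1/12*e12 + 35/3*e13 + 1/4*e23 - 7*e123
step 2: -1759/24 - 203/24*e1 - 45/16*e2 - 7/2*e3 + 315/4*e12 - 2357/16*e13 - 155/12*e23 - 10115/48*e123
step 3: -1759/144*e1 + 3533/32*e12 + 7/12*e13 - 12313/24*e23 - 505/9*e123
step 4: -77339/360 + 36535/36*e1 + 7/6*e2 - 3533/16*e3 - 7/60*e12 + 3533/160*e13 + 1759/72*e23 + 1759/720*e123
Answer: -77339/360 + 36535/36*e1 + 7/6*e2 - 3533/16*e3 - 7/60*e12 + 3533/160*e13 + 1759/72*e23 + 1759/720*e123


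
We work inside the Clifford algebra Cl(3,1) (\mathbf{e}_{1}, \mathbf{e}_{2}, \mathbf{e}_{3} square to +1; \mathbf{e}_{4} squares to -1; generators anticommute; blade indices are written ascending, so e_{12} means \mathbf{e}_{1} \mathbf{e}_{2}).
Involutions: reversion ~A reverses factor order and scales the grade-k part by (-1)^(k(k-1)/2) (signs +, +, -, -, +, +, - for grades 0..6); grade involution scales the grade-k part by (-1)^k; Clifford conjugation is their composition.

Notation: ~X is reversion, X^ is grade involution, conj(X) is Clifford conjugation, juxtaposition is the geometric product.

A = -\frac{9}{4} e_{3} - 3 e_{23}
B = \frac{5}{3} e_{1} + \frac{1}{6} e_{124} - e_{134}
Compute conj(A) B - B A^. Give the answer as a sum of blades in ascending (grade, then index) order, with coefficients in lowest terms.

first term: -\frac{15}{4} e_{13} + \frac{9}{4} e_{14} + 5 e_{123} - 3 e_{124} - \frac{1}{2} e_{134} + \frac{3}{8} e_{1234}
second term: \frac{15}{4} e_{13} + \frac{9}{4} e_{14} - 5 e_{123} - 3 e_{124} - \frac{1}{2} e_{134} - \frac{3}{8} e_{1234}
Answer: -\frac{15}{2} e_{13} + 10 e_{123} + \frac{3}{4} e_{1234}


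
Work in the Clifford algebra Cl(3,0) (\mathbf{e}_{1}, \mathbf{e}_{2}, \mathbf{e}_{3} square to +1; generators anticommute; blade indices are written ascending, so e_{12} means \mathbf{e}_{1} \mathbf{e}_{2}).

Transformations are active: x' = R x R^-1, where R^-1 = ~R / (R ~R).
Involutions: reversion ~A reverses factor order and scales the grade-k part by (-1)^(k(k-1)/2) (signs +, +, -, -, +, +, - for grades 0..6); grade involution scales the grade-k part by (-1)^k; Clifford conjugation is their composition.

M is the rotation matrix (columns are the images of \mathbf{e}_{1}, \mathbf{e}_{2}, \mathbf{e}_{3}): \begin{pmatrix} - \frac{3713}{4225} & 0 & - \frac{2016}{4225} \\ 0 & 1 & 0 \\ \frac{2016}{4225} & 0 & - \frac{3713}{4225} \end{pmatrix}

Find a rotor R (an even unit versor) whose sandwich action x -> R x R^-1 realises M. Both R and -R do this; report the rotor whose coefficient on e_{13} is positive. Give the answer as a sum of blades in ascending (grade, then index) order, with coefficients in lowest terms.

Method: write R = a + b12*e_{12} + b13*e_{13} + b23*e_{23} with a^2 + b12^2 + b13^2 + b23^2 = 1 (so R^-1 = ~R). Expanding the columns R e_j ~R gives tr M = 4a^2 - 1 and, from the antisymmetric part, M21 - M12 = -4a*b12, M13 - M31 = 4a*b13, M32 - M23 = -4a*b23.
Here tr M = -\frac{3201}{4225}, so a^2 = (1 + tr M)/4 = \frac{256}{4225} and a = ±\frac{16}{65}. Taking a = \frac{16}{65}: M21 - M12 = 0, M13 - M31 = -\frac{4032}{4225}, M32 - M23 = 0, giving b12 = 0, b13 = -\frac{63}{65}, b23 = 0, i.e. R = \frac{16}{65} - \frac{63}{65} e_{13}.
Its e_{13} coefficient is negative, so report the other preimage -R.
Answer: -\frac{16}{65} + \frac{63}{65} e_{13}. Uniqueness: Spin(3) -> SO(3) maps R and -R to the same rotation of trace -\frac{3201}{4225}; fixing the sign of the e_{13} coefficient removes the ambiguity.


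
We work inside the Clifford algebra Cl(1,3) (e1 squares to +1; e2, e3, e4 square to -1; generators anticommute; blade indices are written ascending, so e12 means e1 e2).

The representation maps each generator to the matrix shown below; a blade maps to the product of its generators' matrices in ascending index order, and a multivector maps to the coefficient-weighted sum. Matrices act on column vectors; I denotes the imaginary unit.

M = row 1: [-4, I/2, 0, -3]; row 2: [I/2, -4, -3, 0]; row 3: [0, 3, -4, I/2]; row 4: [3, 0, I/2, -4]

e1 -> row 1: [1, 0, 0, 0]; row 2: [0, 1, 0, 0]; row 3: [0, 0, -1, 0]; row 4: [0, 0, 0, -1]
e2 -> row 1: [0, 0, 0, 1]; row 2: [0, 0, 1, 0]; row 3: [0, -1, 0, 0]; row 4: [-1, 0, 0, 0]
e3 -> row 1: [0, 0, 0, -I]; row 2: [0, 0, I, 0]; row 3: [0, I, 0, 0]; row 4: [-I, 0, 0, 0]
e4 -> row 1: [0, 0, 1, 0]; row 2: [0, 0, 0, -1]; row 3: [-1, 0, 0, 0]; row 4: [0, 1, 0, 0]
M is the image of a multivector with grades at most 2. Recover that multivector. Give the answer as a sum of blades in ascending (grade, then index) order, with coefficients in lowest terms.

Method: the blade images are trace-orthogonal — tr(rho(e_A) rho(e_B)^-1) = 4 if A = B and 0 otherwise — and rho(e_A)^-1 = (e_A)^2 * rho(e_A) with (e_A)^2 = +1 or -1, so the coefficient of e_A in the preimage is (e_A)^2 * tr(M rho(e_A))/4.
Nonzero projections over blades of grade <= 2: 1: (1)^2 = +1, tr(M 1) = -16, coefficient -4; e2: (e2)^2 = -1, tr(M rho(e2)) = 12, coefficient -3; e34: (e34)^2 = -1, tr(M rho(e34)) = 2, coefficient -1/2. Every other blade of grade <= 2 projects to 0.
Answer: -4 - 3*e2 - 1/2*e34


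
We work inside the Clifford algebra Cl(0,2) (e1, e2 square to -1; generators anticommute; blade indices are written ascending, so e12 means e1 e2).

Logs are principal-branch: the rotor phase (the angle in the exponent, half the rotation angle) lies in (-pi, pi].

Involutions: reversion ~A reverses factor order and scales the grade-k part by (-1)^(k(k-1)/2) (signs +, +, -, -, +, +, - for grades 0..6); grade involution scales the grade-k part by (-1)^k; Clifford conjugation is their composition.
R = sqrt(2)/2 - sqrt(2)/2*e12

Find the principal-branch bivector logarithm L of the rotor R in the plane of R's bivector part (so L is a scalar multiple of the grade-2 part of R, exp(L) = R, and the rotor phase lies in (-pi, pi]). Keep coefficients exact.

The scalar part of R is sqrt(2)/2, which fixes the principal-branch rotor phase; the unit plane is then the bivector part divided by the sine of that phase, and L is that plane scaled by the phase.
Concretely: cos(phase) = sqrt(2)/2 gives phase = ±pi/4, and since phase/sin(phase) is even the sign is immaterial: L = (phase/sin(phase)) * <R>_2 = (sqrt(2)*pi/4) * <R>_2.
Answer: -pi/4*e12


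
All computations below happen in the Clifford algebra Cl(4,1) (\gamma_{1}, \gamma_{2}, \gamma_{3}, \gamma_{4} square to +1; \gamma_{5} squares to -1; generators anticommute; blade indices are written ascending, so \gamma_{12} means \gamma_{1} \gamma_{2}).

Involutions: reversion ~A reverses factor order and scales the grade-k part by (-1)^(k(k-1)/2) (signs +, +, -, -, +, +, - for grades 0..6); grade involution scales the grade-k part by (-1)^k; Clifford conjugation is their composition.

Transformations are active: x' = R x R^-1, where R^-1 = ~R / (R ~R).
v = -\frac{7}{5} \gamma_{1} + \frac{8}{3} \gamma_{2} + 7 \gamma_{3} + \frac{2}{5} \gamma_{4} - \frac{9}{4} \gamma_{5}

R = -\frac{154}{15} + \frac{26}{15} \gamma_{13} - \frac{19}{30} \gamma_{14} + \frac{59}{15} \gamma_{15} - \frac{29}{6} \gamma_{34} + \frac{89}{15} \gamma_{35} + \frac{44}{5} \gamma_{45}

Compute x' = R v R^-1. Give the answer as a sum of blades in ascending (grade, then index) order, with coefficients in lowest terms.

~R = -\frac{154}{15} - \frac{26}{15} \gamma_{13} + \frac{19}{30} \gamma_{14} - \frac{59}{15} \gamma_{15} + \frac{29}{6} \gamma_{34} - \frac{89}{15} \gamma_{35} - \frac{44}{5} \gamma_{45}, and R ~R = \frac{73}{18}, so R^-1 = ~R / (\frac{73}{18}).
R v = \frac{10531}{300} \gamma_{1} - \frac{1232}{45} \gamma_{2} - \frac{17407}{300} \gamma_{3} + \frac{1216}{25} \gamma_{4} - \frac{2467}{150} \gamma_{5} - \frac{208}{45} \gamma_{123} + \frac{76}{45} \gamma_{124} - \frac{472}{45} \gamma_{125} + \frac{892}{75} \gamma_{134} - \frac{1987}{50} \gamma_{135} - \frac{7481}{600} \gamma_{145} - \frac{116}{9} \gamma_{234} + \frac{712}{45} \gamma_{235} + \frac{352}{15} \gamma_{245} + \frac{42061}{600} \gamma_{345}
Answer: -\frac{2503}{73} \gamma_{1} + \frac{8}{3} \gamma_{2} - \frac{33149}{365} \gamma_{3} - \frac{20281}{365} \gamma_{4} - \frac{32601}{292} \gamma_{5}


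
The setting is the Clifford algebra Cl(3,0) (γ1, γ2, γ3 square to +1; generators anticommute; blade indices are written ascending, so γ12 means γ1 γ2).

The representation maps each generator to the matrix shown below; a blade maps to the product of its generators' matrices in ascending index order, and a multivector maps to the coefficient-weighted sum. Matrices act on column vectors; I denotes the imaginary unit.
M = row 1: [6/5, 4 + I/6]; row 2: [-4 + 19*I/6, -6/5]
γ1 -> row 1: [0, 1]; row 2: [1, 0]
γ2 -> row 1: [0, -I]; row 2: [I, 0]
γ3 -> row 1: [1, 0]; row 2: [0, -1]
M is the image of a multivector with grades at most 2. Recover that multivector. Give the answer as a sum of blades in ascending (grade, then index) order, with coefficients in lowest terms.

Method: 1, rho(γ1), rho(γ2), rho(γ3) form a trace-orthogonal basis of the 2x2 complex matrices (tr(X Y) = 2 if X = Y, else 0), so M = m0*1 + m1*rho(γ1) + m2*rho(γ2) + m3*rho(γ3) with m0 = tr(M)/2 = 0, m1 = tr(M rho(γ1))/2 = 5*I/3, m2 = tr(M rho(γ2))/2 = 3/2 + 4*I, m3 = tr(M rho(γ3))/2 = 6/5.
Multiplying table entries, the bivector images are rho(γ12) = I*rho(γ3), rho(γ13) = -I*rho(γ2), rho(γ23) = I*rho(γ1); with real blade coefficients the real parts of m0..m3 are the coefficients of 1, γ1, γ2, γ3 and the imaginary parts give the bivectors (γ23: Im m1, γ13: -Im m2, γ12: Im m3).
Answer: 3/2*γ2 + 6/5*γ3 - 4*γ13 + 5/3*γ23


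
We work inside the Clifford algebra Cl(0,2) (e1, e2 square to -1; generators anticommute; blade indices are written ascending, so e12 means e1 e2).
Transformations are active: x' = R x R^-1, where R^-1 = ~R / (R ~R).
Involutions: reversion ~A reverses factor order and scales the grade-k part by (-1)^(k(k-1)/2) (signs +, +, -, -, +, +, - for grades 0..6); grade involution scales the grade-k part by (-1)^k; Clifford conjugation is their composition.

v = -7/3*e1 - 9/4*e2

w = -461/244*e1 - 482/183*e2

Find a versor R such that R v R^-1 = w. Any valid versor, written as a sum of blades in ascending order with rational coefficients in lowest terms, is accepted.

A norm check does it: q(v) = q(w) = -1513/144, hence R = v + w = -3091/732*e1 - 3575/732*e2 realises the map — parallel part kept, (v - w)/2 negated, v carried to w.
Answer: -3091/732*e1 - 3575/732*e2


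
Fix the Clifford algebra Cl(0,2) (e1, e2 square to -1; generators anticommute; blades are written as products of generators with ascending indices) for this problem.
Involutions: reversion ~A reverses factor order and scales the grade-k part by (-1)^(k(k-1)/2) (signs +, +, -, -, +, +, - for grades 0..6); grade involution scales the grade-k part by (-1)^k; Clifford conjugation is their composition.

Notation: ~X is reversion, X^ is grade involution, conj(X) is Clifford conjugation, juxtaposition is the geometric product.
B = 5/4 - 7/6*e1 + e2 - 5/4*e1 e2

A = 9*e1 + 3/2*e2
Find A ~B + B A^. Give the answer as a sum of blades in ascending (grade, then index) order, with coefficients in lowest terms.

first term: 9 + 105/8*e1 - 75/8*e2 + 43/4*e1 e2
second term: -9 - 105/8*e1 + 75/8*e2 + 43/4*e1 e2
Answer: 43/2*e1 e2


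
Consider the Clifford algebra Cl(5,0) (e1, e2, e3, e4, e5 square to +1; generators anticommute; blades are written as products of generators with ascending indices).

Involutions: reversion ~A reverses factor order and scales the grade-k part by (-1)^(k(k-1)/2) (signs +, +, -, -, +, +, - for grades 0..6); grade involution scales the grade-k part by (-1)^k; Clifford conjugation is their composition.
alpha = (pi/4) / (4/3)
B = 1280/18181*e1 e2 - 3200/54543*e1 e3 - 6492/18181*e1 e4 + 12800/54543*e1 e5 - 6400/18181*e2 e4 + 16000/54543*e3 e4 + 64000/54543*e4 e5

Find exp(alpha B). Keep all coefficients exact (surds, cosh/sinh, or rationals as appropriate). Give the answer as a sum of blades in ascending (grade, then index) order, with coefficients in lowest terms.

B^2 term by term: the squares give (1280/18181)^2*(e1 e2)^2 + (-3200/54543)^2*(e1 e3)^2 + (-6492/18181)^2*(e1 e4)^2 + (12800/54543)^2*(e1 e5)^2 + (-6400/18181)^2*(e2 e4)^2 + (16000/54543)^2*(e3 e4)^2 + (64000/54543)^2*(e4 e5)^2 = 1638400/330548761*(-1) + 10240000/2974938849*(-1) + 42146064/330548761*(-1) + 163840000/2974938849*(-1) + 40960000/330548761*(-1) + 256000000/2974938849*(-1) + 4096000000/2974938849*(-1) = -16/9 (each basis 2-blade squares to minus the product of its generators' squares); cross terms between blades sharing an index anticommute and cancel; the commuting (index-disjoint) pairs give grade-4 terms 2*c*c'*(blade product), which cancel blade by blade — e1 e2 e3 e4: 40960000/991646283 - 40960000/991646283 = 0; e1 e2 e4 e5: 163840000/991646283 - 163840000/991646283 = 0; e1 e3 e4 e5: -409600000/2974938849 + 409600000/2974938849 = 0 — confirming B is simple. So B^2 = -16/9.
B^2 = -16/9 — a negative square means the series sums to a rotation: l = 4/3, alpha*l = pi/4, so exp(alpha B) = cos(pi/4) + (sin(pi/4)/(4/3))*B = sqrt(2)/2 + (3*sqrt(2)/8)*B.
Answer: sqrt(2)/2 + 480*sqrt(2)/18181*e1 e2 - 400*sqrt(2)/18181*e1 e3 - 4869*sqrt(2)/36362*e1 e4 + 1600*sqrt(2)/18181*e1 e5 - 2400*sqrt(2)/18181*e2 e4 + 2000*sqrt(2)/18181*e3 e4 + 8000*sqrt(2)/18181*e4 e5


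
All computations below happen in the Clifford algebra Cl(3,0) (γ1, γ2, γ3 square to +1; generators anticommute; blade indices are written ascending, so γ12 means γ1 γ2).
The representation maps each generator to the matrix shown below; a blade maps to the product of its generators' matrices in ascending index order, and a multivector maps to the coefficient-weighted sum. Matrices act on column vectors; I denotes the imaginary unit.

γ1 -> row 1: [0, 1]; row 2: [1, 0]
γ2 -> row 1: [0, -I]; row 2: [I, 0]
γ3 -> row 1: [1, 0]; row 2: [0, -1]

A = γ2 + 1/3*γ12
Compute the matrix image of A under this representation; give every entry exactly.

Bivector images (products of the table entries): rho(γ12) = rho(γ1)rho(γ2) = row 1: [I, 0]; row 2: [0, -I].
M = (1)*rho(γ2) + (1/3)*rho(γ12), summed entrywise:
Answer: row 1: [I/3, -I]; row 2: [I, -I/3]


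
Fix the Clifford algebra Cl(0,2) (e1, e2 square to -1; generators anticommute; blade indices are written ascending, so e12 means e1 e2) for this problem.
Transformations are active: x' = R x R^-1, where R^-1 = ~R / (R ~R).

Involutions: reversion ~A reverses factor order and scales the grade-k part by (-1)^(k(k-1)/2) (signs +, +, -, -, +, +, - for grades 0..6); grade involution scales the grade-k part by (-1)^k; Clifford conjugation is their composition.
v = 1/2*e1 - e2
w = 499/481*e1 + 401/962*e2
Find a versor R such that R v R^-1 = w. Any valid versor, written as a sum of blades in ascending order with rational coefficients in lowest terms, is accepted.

The midline construction: v and w both square to -5/4, so reflecting in their sum 1479/962*e1 - 561/962*e2 exchanges them.
Answer: 1479/962*e1 - 561/962*e2


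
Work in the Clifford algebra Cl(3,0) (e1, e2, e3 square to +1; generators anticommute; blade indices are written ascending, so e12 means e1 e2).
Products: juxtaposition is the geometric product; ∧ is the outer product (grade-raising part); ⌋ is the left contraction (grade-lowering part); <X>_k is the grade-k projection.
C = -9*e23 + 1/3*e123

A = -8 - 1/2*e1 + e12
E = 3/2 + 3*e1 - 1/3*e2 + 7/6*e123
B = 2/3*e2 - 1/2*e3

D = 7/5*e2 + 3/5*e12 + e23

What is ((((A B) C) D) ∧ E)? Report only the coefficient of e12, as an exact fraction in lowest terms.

step 1: 2/3*e1 - 16/3*e2 + 4*e3 - 1/3*e12 + 1/4*e13 - 1/2*e123
step 2: 1/6 - 9/2*e1 + 433/12*e2 + 433/9*e3 + 43/12*e12 + 43/9*e13 + 2/9*e23 - 6*e123
step 3: 4333/90 - 319/30*e1 - 2276/45*e2 + 7087/180*e3 - 494/45*e12 + 237/20*e13 - 5789/90*e23 + 1591/90*e123
step 4: 4333/60 + 7709/60*e1 - 24817/270*e2 + 7087/120*e3 + 12493/90*e12 - 12041/120*e13 - 22507/270*e23 - 57419/540*e123
Answer: 12493/90


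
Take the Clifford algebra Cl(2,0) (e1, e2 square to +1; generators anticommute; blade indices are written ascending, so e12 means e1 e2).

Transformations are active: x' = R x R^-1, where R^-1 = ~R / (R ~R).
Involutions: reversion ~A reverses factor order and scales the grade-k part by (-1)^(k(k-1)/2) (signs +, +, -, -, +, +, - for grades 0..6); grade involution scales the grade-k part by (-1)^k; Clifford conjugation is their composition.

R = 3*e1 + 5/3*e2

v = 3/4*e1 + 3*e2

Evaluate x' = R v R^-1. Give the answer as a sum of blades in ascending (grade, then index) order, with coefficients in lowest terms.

~R = 3*e1 + 5/3*e2, and R ~R = 106/9, so R^-1 = ~R / (106/9).
R v = 29/4 + 31/4*e12
Answer: 156/53*e1 - 201/212*e2


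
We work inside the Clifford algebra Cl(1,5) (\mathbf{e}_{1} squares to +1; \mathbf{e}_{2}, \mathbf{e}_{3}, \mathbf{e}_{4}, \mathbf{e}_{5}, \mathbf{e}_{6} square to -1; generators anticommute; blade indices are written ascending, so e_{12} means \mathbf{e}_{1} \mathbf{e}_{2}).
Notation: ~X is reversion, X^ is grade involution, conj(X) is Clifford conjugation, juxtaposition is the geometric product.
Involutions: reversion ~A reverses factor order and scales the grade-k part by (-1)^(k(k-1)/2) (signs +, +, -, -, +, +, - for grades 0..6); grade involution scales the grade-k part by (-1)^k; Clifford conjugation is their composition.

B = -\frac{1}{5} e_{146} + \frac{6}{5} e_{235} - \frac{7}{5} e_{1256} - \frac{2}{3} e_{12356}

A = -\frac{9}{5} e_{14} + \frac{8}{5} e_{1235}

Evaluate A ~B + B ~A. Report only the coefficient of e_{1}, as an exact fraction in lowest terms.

first term: -\frac{48}{25} e_{1} + \frac{53}{75} e_{6} + \frac{56}{25} e_{36} + \frac{63}{25} e_{2456} + \frac{54}{25} e_{12345} - \frac{22}{25} e_{23456}
second term: -\frac{48}{25} e_{1} + \frac{53}{75} e_{6} - \frac{56}{25} e_{36} + \frac{63}{25} e_{2456} + \frac{54}{25} e_{12345} - \frac{22}{25} e_{23456}
Answer: -\frac{96}{25}


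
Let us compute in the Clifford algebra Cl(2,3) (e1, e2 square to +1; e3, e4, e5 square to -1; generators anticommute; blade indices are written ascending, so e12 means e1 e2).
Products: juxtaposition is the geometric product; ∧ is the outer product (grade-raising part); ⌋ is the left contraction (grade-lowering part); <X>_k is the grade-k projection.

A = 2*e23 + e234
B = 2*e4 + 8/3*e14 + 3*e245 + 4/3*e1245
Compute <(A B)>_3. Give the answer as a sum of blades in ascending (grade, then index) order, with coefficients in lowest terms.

step 1: -2*e23 - 3*e35 + 8/3*e123 + 4/3*e135 + 4*e234 - 6*e345 + 16/3*e1234 - 8/3*e1345
step 2: 8/3*e123 + 4/3*e135 + 4*e234 - 6*e345
Answer: 8/3*e123 + 4/3*e135 + 4*e234 - 6*e345


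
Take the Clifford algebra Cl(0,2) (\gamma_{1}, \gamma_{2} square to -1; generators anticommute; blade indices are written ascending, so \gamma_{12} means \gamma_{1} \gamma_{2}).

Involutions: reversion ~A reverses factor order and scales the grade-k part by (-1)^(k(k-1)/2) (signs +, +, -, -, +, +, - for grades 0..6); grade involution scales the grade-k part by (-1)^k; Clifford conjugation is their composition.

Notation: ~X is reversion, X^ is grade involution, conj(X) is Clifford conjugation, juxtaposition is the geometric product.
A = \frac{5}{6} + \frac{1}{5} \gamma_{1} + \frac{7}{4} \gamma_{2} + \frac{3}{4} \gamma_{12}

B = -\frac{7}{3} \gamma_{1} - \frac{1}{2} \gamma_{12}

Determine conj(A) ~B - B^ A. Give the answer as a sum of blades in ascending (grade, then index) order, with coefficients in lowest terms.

first term: -\frac{11}{120} - \frac{203}{72} \gamma_{1} + \frac{37}{20} \gamma_{2} - \frac{11}{3} \gamma_{12}
second term: -\frac{11}{120} + \frac{203}{72} \gamma_{1} - \frac{37}{20} \gamma_{2} + \frac{11}{3} \gamma_{12}
Answer: -\frac{203}{36} \gamma_{1} + \frac{37}{10} \gamma_{2} - \frac{22}{3} \gamma_{12}


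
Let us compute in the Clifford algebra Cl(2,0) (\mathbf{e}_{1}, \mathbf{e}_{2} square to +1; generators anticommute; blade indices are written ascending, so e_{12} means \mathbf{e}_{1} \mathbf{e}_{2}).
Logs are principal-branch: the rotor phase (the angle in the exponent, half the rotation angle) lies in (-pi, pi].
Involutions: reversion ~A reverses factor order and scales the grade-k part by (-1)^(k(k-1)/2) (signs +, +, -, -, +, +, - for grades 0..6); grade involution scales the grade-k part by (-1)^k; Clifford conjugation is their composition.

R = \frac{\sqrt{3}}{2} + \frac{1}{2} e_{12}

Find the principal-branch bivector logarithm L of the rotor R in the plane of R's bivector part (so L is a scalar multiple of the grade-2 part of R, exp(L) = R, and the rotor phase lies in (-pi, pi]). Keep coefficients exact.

The scalar part of R is \frac{\sqrt{3}}{2}, so the principal-branch rotor phase is pinned; divide the bivector part by its sine to get the unit plane — L is the phase times that plane.
Concretely: cos(phase) = \frac{\sqrt{3}}{2} gives phase = ±\frac{\pi}{6}, and since phase/sin(phase) is even the sign is immaterial: L = (phase/sin(phase)) * <R>_2 = (\frac{\pi}{3}) * <R>_2.
Answer: \frac{\pi}{6} e_{12}


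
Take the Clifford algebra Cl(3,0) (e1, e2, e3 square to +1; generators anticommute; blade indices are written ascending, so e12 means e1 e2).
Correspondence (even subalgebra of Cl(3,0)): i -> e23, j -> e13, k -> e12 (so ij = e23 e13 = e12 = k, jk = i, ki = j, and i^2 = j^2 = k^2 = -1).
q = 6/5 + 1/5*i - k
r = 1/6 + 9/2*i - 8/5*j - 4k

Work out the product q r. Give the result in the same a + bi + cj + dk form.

In blades: q = 6/5 - e12 + 1/5*e23, r = 1/6 - 4*e12 - 8/5*e13 + 9/2*e23.
Distribute q over r term by term (generator squares from the signature, products reordered to ascending indices): (6/5)*r = 1/5 - 24/5*e12 - 48/25*e13 + 27/5*e23; (-e12)*r = -4 - 1/6*e12 - 9/2*e13 - 8/5*e23; (1/5*e23)*r = -9/10 - 8/25*e12 + 4/5*e13 + 1/30*e23.
Sum: -47/10 - 793/150*e12 - 281/50*e13 + 23/6*e23; translating back through the correspondence:
Answer: -47/10 + 23/6*i - 281/50*j - 793/150*k


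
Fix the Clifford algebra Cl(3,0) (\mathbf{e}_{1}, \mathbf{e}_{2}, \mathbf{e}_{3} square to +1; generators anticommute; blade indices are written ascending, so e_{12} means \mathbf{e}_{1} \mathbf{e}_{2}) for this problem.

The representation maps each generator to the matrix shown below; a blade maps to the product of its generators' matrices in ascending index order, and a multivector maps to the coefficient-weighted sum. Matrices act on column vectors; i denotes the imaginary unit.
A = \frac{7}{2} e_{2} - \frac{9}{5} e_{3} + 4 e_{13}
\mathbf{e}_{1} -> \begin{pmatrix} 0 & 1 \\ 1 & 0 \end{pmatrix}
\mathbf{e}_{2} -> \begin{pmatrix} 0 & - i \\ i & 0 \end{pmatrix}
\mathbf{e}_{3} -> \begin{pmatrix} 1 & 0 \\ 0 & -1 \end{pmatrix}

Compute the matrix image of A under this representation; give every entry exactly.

Bivector images (products of the table entries): rho(e_{13}) = rho(\mathbf{e}_{1})rho(\mathbf{e}_{3}) = \begin{pmatrix} 0 & -1 \\ 1 & 0 \end{pmatrix}.
M = (\frac{7}{2})*rho(e_{2}) + (-\frac{9}{5})*rho(e_{3}) + (4)*rho(e_{13}), summed entrywise:
Answer: \begin{pmatrix} - \frac{9}{5} & -4 - \frac{7 i}{2} \\ 4 + \frac{7 i}{2} & \frac{9}{5} \end{pmatrix}


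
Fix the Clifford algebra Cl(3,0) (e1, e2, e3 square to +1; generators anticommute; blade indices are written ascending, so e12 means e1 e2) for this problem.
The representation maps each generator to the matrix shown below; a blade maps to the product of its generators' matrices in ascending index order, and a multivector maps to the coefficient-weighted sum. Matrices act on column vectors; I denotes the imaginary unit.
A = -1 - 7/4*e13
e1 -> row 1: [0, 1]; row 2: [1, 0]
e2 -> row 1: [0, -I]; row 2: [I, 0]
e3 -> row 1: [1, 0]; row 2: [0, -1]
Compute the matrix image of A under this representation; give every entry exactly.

Bivector images (products of the table entries): rho(e13) = rho(e1)rho(e3) = row 1: [0, -1]; row 2: [1, 0].
M = (-1)*1 + (-7/4)*rho(e13), summed entrywise (1 is the identity matrix):
Answer: row 1: [-1, 7/4]; row 2: [-7/4, -1]


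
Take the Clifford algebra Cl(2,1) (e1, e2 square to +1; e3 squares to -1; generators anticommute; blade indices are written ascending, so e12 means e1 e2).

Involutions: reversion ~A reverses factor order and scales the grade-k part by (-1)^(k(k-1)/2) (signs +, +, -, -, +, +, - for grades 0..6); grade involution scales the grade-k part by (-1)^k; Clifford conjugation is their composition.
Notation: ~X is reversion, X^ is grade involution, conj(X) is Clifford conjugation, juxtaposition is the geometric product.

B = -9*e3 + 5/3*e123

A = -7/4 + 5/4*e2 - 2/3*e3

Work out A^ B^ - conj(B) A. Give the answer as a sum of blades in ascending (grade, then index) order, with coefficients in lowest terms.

first term: -6 - 63/4*e3 + 10/9*e12 - 25/12*e13 - 45/4*e23 + 35/12*e123
second term: 6 - 63/4*e3 + 10/9*e12 - 25/12*e13 - 45/4*e23 - 35/12*e123
Answer: -12 + 35/6*e123


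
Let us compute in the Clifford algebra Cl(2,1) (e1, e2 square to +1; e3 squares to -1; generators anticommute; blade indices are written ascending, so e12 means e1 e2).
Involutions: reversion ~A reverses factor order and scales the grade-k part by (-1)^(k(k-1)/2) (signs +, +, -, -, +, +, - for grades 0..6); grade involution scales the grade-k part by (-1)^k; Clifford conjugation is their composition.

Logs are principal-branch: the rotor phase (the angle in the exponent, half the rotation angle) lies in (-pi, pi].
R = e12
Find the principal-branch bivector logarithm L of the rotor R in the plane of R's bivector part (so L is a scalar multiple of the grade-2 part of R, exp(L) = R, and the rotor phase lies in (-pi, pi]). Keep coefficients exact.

The scalar part of R is 0, which fixes the principal-branch rotor phase; the unit plane is then the bivector part divided by the sine of that phase, and L is that plane scaled by the phase.
Concretely: cos(phase) = 0 gives phase = ±pi/2, and since phase/sin(phase) is even the sign is immaterial: L = (phase/sin(phase)) * <R>_2 = (pi/2) * <R>_2.
Answer: pi/2*e12
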